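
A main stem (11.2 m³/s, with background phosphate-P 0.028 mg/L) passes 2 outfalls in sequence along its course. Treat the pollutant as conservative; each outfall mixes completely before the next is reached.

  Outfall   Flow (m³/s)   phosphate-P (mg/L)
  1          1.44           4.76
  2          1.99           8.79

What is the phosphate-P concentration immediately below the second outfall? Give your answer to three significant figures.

1.69 mg/L

Outfall 1: combined Q = 12.64 m³/s; C = (11.20·0.02800 + 1.440·4.760)/12.64 = 0.5671 mg/L.
Outfall 2: combined Q = 14.63 m³/s; C = (12.64·0.5671 + 1.990·8.790)/14.63 = 1.686 mg/L.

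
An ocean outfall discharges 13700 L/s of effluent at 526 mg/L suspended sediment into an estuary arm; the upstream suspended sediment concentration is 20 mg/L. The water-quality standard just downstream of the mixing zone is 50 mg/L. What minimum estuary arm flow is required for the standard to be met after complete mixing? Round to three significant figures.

Set C_mix = 50: (Q·20.00 + 13700·526.0) / (Q + 13700) = 50
→ Q = 13700·(526.0 − 50)/(50 − 20.00) = 217400 L/s.

217000 L/s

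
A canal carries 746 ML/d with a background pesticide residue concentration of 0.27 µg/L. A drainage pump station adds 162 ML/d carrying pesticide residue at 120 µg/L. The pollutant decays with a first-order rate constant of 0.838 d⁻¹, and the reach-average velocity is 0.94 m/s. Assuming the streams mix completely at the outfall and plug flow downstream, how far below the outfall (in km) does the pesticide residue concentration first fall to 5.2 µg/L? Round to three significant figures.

Conservation of mass: C = (746.0·0.2700 + 162.0·120.0) / 908.0 = 19640/908.0 = 21.63 µg/L.
Set 21.63·exp(−k·t) = 5.2 → t = ln(21.63/5.2)/k = 147000 s = 40.83 h.
Distance = v·t = 0.94·147000 = 138200 m = 138.2 km.

138 km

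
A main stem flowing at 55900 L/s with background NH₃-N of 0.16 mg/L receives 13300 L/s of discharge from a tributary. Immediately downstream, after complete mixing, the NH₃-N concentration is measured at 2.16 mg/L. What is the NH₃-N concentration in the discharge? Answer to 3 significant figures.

Mass balance: 55900·0.1600 + 13300·Cₑ = 69200·2.160
→ Cₑ = (69200·2.160 − 55900·0.1600) / 13300 = 10.57 mg/L.

10.6 mg/L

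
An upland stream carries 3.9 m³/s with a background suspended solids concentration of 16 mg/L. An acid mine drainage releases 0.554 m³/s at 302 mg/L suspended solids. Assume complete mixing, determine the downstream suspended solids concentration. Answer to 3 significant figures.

After mixing, C = (3.900·16.00 + 0.5540·302.0) / 4.454 = 229.7/4.454 = 51.57 mg/L.

51.6 mg/L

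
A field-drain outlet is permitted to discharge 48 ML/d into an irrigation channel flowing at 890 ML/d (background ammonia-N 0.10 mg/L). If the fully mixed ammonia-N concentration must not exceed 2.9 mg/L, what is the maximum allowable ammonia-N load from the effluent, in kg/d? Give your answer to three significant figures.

Mass balance at the limit: 890.0·0.1000 + 48.00·Cₑ = 938.0·2.9 → Cₑ = 54.82 mg/L.
48.00 ML/d = 0.5556 m³/s. Load = 0.5556 m³/s × 54.82 g/m³ × 86 400 s/d = 2631 kg/d.

2630 kg/d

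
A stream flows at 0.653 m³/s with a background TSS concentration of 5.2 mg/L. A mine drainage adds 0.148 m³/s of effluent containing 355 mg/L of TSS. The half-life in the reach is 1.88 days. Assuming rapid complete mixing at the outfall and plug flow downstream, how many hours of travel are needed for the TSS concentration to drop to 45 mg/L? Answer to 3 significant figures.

Mass balance: C = (0.6530·5.200 + 0.1480·355.0) / 0.8010 = 55.94/0.8010 = 69.83 mg/L.
Half-life 1.88 d → k = ln 2 / 1.88 = 0.3687 d⁻¹.
69.83·exp(−k·t) = 45 → t = ln(69.83/45)/k = 103000 s = 28.60 h.

28.6 h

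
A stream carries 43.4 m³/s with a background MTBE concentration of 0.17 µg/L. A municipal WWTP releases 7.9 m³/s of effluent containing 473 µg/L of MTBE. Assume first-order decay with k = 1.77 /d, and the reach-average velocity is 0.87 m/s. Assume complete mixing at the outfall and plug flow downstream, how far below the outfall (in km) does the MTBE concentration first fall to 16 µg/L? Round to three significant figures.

64.5 km

Mixed concentration C = ΣQC/ΣQ = (43.40·0.1700 + 7.900·473.0) / 51.30 = 3744/51.30 = 72.98 µg/L.
Set 72.98·exp(−k·t) = 16 → t = ln(72.98/16)/k = 74080 s = 20.58 h.
Distance = v·t = 0.87·74080 = 64450 m = 64.45 km.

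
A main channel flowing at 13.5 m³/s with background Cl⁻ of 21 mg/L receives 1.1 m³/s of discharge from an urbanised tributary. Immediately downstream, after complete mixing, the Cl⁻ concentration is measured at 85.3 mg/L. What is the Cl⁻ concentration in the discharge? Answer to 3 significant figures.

874 mg/L

Mass balance: 13.50·21.00 + 1.100·Cₑ = 14.60·85.30
→ Cₑ = (14.60·85.30 − 13.50·21.00) / 1.100 = 874.4 mg/L.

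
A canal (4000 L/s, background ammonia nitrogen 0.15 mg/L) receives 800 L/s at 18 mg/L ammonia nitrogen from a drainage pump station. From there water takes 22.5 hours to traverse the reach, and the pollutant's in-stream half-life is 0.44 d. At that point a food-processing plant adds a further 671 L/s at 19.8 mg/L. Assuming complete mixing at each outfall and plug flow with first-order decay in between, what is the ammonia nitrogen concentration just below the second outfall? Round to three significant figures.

3.05 mg/L

After mixing, C = (4000·0.1500 + 800.0·18.00) / 4800 = 15000/4800 = 3.125 mg/L; combined flow 4800 L/s.
Half-life 0.44 d → k = ln 2 / 0.44 = 1.575 d⁻¹.
Decay over the reach: 3.125·exp(−kt) = 3.125·0.2283 = 0.7136 mg/L.
Second outfall: C = (4800·0.7136 + 671.0·19.80)/5471 = 3.054 mg/L.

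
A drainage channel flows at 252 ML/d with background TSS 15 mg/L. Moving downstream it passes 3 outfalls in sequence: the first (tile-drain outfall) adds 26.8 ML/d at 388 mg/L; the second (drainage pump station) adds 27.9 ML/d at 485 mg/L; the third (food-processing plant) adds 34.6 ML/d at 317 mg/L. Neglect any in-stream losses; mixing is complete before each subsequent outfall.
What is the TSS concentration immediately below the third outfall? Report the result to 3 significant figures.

Below outfall 1: Q → 278.8 ML/d, C = (252.0·15.00 + 26.80·388.0)/278.8 = 50.86 mg/L.
Below outfall 2: Q → 306.7 ML/d, C = (278.8·50.86 + 27.90·485.0)/306.7 = 90.35 mg/L.
Below outfall 3: Q → 341.3 ML/d, C = (306.7·90.35 + 34.60·317.0)/341.3 = 113.3 mg/L.

113 mg/L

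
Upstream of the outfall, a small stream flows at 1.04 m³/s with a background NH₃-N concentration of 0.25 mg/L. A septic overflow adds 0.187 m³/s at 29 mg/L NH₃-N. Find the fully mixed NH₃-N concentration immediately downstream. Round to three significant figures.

Mixed concentration C = ΣQC/ΣQ = (1.040·0.2500 + 0.1870·29.00) / 1.227 = 5.683/1.227 = 4.632 mg/L.

4.63 mg/L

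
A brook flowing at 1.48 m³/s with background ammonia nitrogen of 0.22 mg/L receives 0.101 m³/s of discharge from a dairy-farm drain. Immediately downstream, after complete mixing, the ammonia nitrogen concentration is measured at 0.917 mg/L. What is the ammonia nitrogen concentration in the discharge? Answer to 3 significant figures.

11.1 mg/L

Mass balance: 1.480·0.2200 + 0.1010·Cₑ = 1.581·0.9170
→ Cₑ = (1.581·0.9170 − 1.480·0.2200) / 0.1010 = 11.13 mg/L.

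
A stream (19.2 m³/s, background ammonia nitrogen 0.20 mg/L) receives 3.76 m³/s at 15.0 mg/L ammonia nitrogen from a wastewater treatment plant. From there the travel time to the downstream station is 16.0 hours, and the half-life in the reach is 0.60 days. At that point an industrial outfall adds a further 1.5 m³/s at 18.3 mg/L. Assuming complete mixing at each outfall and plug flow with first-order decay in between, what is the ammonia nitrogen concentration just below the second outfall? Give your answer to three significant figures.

2.26 mg/L

After mixing, C = (19.20·0.2000 + 3.760·15.00) / 22.96 = 60.24/22.96 = 2.624 mg/L; combined flow 22.96 m³/s.
Half-life 0.60 d → k = ln 2 / 0.60 = 1.155 d⁻¹.
After decay, C = 2.624 × e^(−kt) = 2.624 × 0.4629 = 1.215 mg/L.
Second outfall: C = (22.96·1.215 + 1.500·18.30)/24.46 = 2.262 mg/L.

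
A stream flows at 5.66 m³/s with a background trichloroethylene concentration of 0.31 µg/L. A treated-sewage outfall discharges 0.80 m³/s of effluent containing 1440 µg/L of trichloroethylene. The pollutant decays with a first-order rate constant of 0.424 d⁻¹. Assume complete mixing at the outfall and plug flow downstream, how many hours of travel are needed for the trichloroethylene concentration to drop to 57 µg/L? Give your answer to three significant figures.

Mass balance: C = (5.660·0.3100 + 0.8000·1440) / 6.460 = 1154/6.460 = 178.6 µg/L.
178.6·exp(−k·t) = 57 → t = ln(178.6/57)/k = 232700 s = 64.65 h.

64.6 h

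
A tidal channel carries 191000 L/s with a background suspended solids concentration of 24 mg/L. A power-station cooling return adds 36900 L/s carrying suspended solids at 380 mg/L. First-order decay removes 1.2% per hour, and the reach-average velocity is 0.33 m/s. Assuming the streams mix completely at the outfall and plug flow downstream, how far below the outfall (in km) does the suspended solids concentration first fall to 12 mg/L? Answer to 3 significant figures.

189 km

Mass balance: C = (191000·24.00 + 36900·380.0) / 227900 = 18610000/227900 = 81.64 mg/L.
1.2%/h lost → k = −ln(1 − 0.012) = 0.01207 h⁻¹.
Set 81.64·exp(−k·t) = 12 → t = ln(81.64/12)/k = 571800 s = 158.8 h.
Distance = v·t = 0.33·571800 = 188700 m = 188.7 km.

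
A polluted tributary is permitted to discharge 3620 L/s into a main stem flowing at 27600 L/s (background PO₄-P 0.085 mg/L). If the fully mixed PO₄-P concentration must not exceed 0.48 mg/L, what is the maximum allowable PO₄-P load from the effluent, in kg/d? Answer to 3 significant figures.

Mass balance at the limit: 27600·0.08500 + 3620·Cₑ = 31220·0.48 → Cₑ = 3.492 mg/L.
3620 L/s = 3.620 m³/s. Load = 3.620 m³/s × 3.492 g/m³ × 86 400 s/d = 1092 kg/d.

1090 kg/d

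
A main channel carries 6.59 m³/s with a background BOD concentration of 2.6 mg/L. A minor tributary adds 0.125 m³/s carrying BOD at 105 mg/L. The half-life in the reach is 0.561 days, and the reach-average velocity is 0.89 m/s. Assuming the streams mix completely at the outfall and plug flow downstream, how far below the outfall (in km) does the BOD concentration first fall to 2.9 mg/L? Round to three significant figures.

27.4 km

Mixed concentration C = ΣQC/ΣQ = (6.590·2.600 + 0.1250·105.0) / 6.715 = 30.26/6.715 = 4.506 mg/L.
Half-life 0.561 d → k = ln 2 / 0.561 = 1.236 d⁻¹.
Set 4.506·exp(−k·t) = 2.9 → t = ln(4.506/2.9)/k = 30820 s = 8.561 h.
Distance = v·t = 0.89·30820 = 27430 m = 27.43 km.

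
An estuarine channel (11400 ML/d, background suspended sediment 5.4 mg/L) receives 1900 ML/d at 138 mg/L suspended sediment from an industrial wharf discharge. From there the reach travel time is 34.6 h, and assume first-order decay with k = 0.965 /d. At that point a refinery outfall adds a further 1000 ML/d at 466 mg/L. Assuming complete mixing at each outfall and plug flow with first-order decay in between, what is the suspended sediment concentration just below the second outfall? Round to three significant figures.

Conservation of mass: C = (11400·5.400 + 1900·138.0) / 13300 = 323800/13300 = 24.34 mg/L; combined flow 13300 ML/d.
After decay, C = 24.34 × e^(−kt) = 24.34 × 0.2488 = 6.056 mg/L.
At the second outfall, C = (13300·6.056 + 1000·466.0) / (13300 + 1000) = 38.22 mg/L.

38.2 mg/L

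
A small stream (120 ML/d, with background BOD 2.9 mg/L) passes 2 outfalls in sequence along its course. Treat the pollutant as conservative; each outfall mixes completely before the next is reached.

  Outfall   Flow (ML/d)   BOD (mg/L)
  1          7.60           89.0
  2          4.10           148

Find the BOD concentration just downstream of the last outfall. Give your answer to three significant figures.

Outfall 1: combined Q = 127.6 ML/d; C = (120.0·2.900 + 7.600·89.00)/127.6 = 8.028 mg/L.
Outfall 2: combined Q = 131.7 ML/d; C = (127.6·8.028 + 4.100·148.0)/131.7 = 12.39 mg/L.

12.4 mg/L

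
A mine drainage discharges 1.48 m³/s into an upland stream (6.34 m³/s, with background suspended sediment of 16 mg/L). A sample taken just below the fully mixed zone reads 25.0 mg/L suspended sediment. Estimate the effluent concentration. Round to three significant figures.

Mass balance: 6.340·16.00 + 1.480·Cₑ = 7.820·25.00
→ Cₑ = (7.820·25.00 − 6.340·16.00) / 1.480 = 63.55 mg/L.

63.6 mg/L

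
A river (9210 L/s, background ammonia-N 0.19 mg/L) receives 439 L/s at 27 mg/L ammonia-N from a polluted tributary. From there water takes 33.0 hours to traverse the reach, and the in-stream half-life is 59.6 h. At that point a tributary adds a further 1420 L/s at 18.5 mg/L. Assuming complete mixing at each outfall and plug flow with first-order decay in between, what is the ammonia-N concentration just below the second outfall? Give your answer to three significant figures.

3.21 mg/L

Mass balance: C = (9210·0.1900 + 439.0·27.00) / 9649 = 13600/9649 = 1.410 mg/L; combined flow 9649 L/s.
Half-life 59.6 h → k = ln 2 / 59.6 = 0.01163 h⁻¹ = 0.2791 d⁻¹.
First-order decay: C = 1.410·exp(−k·t) = 1.410·0.6813 = 0.9604 mg/L.
At the second outfall, C = (9649·0.9604 + 1420·18.50) / (9649 + 1420) = 3.211 mg/L.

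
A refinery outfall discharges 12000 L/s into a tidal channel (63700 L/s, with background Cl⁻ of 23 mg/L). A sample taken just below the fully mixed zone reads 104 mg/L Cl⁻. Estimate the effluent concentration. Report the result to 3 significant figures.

Mass balance: 63700·23.00 + 12000·Cₑ = 75700·104.0
→ Cₑ = (75700·104.0 − 63700·23.00) / 12000 = 534.0 mg/L.

534 mg/L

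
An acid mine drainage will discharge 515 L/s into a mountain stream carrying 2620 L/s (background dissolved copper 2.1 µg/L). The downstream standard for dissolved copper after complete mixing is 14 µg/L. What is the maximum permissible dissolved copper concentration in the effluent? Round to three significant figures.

74.5 µg/L

At the limit, (Qr·Cr + Qe·Cₑ)/(Qr + Qe) = 14:
Cₑ = (3135·14 − 2620·2.100) / 515.0 = 74.54 µg/L.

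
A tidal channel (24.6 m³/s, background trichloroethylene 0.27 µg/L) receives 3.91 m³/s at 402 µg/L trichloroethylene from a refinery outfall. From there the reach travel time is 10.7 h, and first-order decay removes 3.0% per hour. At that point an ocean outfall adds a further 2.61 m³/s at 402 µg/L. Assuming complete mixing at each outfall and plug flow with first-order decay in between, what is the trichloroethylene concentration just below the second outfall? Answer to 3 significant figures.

70.3 µg/L

Mixed concentration C = ΣQC/ΣQ = (24.60·0.2700 + 3.910·402.0) / 28.51 = 1578/28.51 = 55.37 µg/L; combined flow 28.51 m³/s.
3.0%/h lost → k = −ln(1 − 0.03) = 0.03046 h⁻¹.
Decay over the reach: 55.37·exp(−kt) = 55.37·0.7219 = 39.97 µg/L.
At the second outfall, C = (28.51·39.97 + 2.610·402.0) / (28.51 + 2.610) = 70.33 µg/L.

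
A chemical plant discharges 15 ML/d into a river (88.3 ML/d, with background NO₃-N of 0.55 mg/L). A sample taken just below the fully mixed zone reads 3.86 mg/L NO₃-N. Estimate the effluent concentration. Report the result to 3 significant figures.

Mass balance: 88.30·0.5500 + 15.00·Cₑ = 103.3·3.860
→ Cₑ = (103.3·3.860 − 88.30·0.5500) / 15.00 = 23.34 mg/L.

23.3 mg/L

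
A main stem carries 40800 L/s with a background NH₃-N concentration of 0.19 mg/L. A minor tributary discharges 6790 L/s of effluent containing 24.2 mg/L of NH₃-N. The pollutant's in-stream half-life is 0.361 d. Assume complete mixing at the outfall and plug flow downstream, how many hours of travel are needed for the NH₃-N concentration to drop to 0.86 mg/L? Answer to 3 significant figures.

18.0 h

Flow-weighted average: C = (40800·0.1900 + 6790·24.20) / 47590 = 172100/47590 = 3.616 mg/L.
Half-life 0.361 d → k = ln 2 / 0.361 = 1.920 d⁻¹.
3.616·exp(−k·t) = 0.86 → t = ln(3.616/0.86)/k = 64620 s = 17.95 h.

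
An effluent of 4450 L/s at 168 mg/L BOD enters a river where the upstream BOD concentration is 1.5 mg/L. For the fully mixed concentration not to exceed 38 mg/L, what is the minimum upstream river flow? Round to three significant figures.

15800 L/s

Set C_mix = 38: (Q·1.500 + 4450·168.0) / (Q + 4450) = 38
→ Q = 4450·(168.0 − 38)/(38 − 1.500) = 15850 L/s.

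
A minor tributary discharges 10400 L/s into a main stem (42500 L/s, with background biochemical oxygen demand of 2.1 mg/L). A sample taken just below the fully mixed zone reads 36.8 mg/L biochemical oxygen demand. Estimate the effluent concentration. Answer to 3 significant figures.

Mass balance: 42500·2.100 + 10400·Cₑ = 52900·36.80
→ Cₑ = (52900·36.80 − 42500·2.100) / 10400 = 178.6 mg/L.

179 mg/L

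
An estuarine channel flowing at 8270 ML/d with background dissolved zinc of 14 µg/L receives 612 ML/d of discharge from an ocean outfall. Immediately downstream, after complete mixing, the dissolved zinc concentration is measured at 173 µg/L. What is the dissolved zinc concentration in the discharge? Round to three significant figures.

2320 µg/L

Mass balance: 8270·14.00 + 612.0·Cₑ = 8882·173.0
→ Cₑ = (8882·173.0 − 8270·14.00) / 612.0 = 2322 µg/L.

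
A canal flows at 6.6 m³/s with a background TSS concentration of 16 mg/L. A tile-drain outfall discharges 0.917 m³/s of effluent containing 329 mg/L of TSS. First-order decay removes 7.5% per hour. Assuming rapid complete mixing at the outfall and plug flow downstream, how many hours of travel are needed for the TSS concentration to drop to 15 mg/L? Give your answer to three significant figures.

Mass balance: C = (6.600·16.00 + 0.9170·329.0) / 7.517 = 407.3/7.517 = 54.18 mg/L.
7.5%/h lost → k = −ln(1 − 0.075) = 0.07796 h⁻¹.
54.18·exp(−k·t) = 15 → t = ln(54.18/15)/k = 59310 s = 16.47 h.

16.5 h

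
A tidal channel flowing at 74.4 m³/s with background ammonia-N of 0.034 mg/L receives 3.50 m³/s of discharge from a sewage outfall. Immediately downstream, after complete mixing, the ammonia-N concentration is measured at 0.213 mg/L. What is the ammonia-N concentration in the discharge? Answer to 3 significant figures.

4.02 mg/L

Mass balance: 74.40·0.03400 + 3.500·Cₑ = 77.90·0.2130
→ Cₑ = (77.90·0.2130 − 74.40·0.03400) / 3.500 = 4.018 mg/L.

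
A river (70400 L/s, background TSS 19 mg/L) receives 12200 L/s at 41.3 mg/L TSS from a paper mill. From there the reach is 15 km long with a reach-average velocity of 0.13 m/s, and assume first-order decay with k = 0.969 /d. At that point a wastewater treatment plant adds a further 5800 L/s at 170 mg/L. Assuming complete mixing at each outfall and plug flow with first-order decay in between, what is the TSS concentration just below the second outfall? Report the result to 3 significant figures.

16.9 mg/L

After mixing, C = (70400·19.00 + 12200·41.30) / 82600 = 1841000/82600 = 22.29 mg/L; combined flow 82600 L/s.
Travel time t = 15·1000 / 0.13 = 115400 s = 32.05 h.
Decay over the reach: 22.29·exp(−kt) = 22.29·0.2742 = 6.112 mg/L.
Second outfall: C = (82600·6.112 + 5800·170.0)/88400 = 16.86 mg/L.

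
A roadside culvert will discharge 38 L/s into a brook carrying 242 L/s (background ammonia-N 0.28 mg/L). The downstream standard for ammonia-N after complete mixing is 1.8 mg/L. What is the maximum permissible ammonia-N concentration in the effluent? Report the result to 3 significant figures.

11.5 mg/L

At the limit, (Qr·Cr + Qe·Cₑ)/(Qr + Qe) = 1.8:
Cₑ = (280.0·1.8 − 242.0·0.2800) / 38.00 = 11.48 mg/L.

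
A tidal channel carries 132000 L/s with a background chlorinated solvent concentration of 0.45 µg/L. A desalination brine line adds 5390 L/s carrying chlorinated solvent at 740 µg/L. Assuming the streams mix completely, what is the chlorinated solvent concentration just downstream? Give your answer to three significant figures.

Mass balance: C = (132000·0.4500 + 5390·740.0) / 137400 = 4048000/137400 = 29.46 µg/L.

29.5 µg/L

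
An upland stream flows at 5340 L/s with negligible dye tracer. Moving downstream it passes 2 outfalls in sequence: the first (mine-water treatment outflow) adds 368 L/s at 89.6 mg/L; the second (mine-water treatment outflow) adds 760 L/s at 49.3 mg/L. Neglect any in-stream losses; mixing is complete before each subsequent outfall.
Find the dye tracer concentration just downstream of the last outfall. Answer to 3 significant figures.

Below outfall 1: Q → 5708 L/s, C = (5340·0 + 368.0·89.60)/5708 = 5.777 mg/L.
Below outfall 2: Q → 6468 L/s, C = (5708·5.777 + 760.0·49.30)/6468 = 10.89 mg/L.

10.9 mg/L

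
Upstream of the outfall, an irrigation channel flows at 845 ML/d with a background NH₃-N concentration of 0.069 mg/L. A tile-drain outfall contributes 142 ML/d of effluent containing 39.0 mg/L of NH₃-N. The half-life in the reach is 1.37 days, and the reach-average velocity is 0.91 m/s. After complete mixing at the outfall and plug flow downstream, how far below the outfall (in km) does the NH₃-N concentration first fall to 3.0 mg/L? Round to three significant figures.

98.9 km

Mass balance: C = (845.0·0.06900 + 142.0·39.00) / 987.0 = 5596/987.0 = 5.670 mg/L.
Half-life 1.37 d → k = ln 2 / 1.37 = 0.5059 d⁻¹.
Set 5.670·exp(−k·t) = 3.0 → t = ln(5.670/3.0)/k = 108700 s = 30.20 h.
Distance = v·t = 0.91·108700 = 98920 m = 98.92 km.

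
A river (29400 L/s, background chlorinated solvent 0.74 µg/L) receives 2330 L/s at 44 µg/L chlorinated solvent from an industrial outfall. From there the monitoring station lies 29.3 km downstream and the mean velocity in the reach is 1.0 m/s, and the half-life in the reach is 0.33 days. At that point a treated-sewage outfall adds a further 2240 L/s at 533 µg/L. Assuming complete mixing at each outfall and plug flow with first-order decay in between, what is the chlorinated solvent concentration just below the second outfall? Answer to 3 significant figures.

36.9 µg/L

After mixing, C = (29400·0.7400 + 2330·44.00) / 31730 = 124300/31730 = 3.917 µg/L; combined flow 31730 L/s.
Travel time t = 29.3·1000 / 1.0 = 29300 s = 8.139 h.
Half-life 0.33 d → k = ln 2 / 0.33 = 2.100 d⁻¹.
Applying C = C₀e^(−kt): 3.917 × 0.4905 = 1.921 µg/L.
Second outfall: C = (31730·1.921 + 2240·533.0)/33970 = 36.94 µg/L.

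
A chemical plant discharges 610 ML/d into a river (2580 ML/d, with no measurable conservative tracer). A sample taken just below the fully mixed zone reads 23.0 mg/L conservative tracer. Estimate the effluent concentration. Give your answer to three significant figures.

Mass balance: 2580·0 + 610.0·Cₑ = 3190·23.00
→ Cₑ = (3190·23.00 − 2580·0) / 610.0 = 120.3 mg/L.

120 mg/L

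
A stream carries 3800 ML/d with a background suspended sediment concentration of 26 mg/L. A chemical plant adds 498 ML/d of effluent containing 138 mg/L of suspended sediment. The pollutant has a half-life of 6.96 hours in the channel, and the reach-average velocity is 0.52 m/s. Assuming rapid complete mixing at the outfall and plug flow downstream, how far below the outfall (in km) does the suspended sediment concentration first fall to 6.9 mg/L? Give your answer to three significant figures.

32.5 km

Mass balance: C = (3800·26.00 + 498.0·138.0) / 4298 = 167500/4298 = 38.98 mg/L.
Half-life 6.96 h → k = ln 2 / 6.96 = 0.09959 h⁻¹ = 2.390 d⁻¹.
Set 38.98·exp(−k·t) = 6.9 → t = ln(38.98/6.9)/k = 62590 s = 17.39 h.
Distance = v·t = 0.52·62590 = 32550 m = 32.55 km.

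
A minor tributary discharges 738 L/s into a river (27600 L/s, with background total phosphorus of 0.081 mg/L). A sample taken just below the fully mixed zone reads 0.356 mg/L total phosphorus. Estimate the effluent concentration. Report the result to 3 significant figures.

Mass balance: 27600·0.08100 + 738.0·Cₑ = 28340·0.3560
→ Cₑ = (28340·0.3560 − 27600·0.08100) / 738.0 = 10.64 mg/L.

10.6 mg/L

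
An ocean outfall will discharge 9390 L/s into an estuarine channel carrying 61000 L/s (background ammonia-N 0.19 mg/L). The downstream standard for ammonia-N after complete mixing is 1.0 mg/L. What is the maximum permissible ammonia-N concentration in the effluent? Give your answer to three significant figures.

6.26 mg/L

At the limit, (Qr·Cr + Qe·Cₑ)/(Qr + Qe) = 1.0:
Cₑ = (70390·1.0 − 61000·0.1900) / 9390 = 6.262 mg/L.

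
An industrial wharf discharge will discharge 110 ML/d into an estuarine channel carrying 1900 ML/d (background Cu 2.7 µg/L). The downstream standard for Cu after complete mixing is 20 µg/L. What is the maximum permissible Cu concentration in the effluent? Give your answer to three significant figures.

At the limit, (Qr·Cr + Qe·Cₑ)/(Qr + Qe) = 20:
Cₑ = (2010·20 − 1900·2.700) / 110.0 = 318.8 µg/L.

319 µg/L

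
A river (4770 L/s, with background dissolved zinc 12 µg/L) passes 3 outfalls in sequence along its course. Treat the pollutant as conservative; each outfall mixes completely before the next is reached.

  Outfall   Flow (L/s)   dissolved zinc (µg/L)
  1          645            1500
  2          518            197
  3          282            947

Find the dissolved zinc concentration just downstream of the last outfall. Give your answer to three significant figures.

224 µg/L

After outfall 1: Q = 4770 + 645.0 = 5415 L/s; C = (4770·12.00 + 645.0·1500)/5415 = 189.2 µg/L.
After outfall 2: Q = 5415 + 518.0 = 5933 L/s; C = (5415·189.2 + 518.0·197.0)/5933 = 189.9 µg/L.
After outfall 3: Q = 5933 + 282.0 = 6215 L/s; C = (5933·189.9 + 282.0·947.0)/6215 = 224.3 µg/L.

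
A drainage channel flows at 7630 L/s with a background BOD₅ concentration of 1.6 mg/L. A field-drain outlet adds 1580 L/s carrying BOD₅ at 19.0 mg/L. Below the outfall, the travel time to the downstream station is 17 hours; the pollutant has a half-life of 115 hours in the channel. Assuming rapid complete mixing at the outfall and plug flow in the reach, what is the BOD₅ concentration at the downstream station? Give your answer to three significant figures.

After mixing, C = (7630·1.600 + 1580·19.00) / 9210 = 42230/9210 = 4.585 mg/L.
Half-life 115 h → k = ln 2 / 115 = 0.006027 h⁻¹ = 0.1447 d⁻¹.
First-order decay: C = 4.585·exp(−k·t) = 4.585·0.9026 = 4.138 mg/L.

4.14 mg/L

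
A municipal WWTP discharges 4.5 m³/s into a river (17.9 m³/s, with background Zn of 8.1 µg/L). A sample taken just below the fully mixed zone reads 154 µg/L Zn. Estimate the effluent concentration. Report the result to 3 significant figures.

Mass balance: 17.90·8.100 + 4.500·Cₑ = 22.40·154.0
→ Cₑ = (22.40·154.0 − 17.90·8.100) / 4.500 = 734.4 µg/L.

734 µg/L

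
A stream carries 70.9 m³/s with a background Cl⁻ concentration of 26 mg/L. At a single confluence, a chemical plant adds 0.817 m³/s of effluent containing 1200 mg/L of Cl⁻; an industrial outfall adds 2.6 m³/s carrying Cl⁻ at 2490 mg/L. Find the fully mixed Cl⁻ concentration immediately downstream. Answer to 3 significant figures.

Flow-weighted average: C = (70.90·26.00 + 0.8170·1200 + 2.600·2490) / 74.32 = 9298/74.32 = 125.1 mg/L.

125 mg/L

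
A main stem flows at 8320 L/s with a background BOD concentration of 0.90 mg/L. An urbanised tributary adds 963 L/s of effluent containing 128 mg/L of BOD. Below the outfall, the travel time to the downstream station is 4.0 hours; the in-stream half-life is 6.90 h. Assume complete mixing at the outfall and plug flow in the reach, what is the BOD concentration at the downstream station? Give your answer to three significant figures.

Conservation of mass: C = (8320·0.9000 + 963.0·128.0) / 9283 = 130800/9283 = 14.09 mg/L.
Half-life 6.90 h → k = ln 2 / 6.90 = 0.1005 h⁻¹ = 2.411 d⁻¹.
Decay over the reach: 14.09·exp(−kt) = 14.09·0.6691 = 9.424 mg/L.

9.42 mg/L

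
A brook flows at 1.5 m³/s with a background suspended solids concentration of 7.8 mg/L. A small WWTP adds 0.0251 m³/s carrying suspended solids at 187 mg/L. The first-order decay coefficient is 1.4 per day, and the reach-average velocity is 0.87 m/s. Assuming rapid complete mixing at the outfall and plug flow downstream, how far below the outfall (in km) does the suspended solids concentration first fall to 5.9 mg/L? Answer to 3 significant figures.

32.2 km

Conservation of mass: C = (1.500·7.800 + 0.02510·187.0) / 1.525 = 16.39/1.525 = 10.75 mg/L.
Set 10.75·exp(−k·t) = 5.9 → t = ln(10.75/5.9)/k = 37020 s = 10.28 h.
Distance = v·t = 0.87·37020 = 32210 m = 32.21 km.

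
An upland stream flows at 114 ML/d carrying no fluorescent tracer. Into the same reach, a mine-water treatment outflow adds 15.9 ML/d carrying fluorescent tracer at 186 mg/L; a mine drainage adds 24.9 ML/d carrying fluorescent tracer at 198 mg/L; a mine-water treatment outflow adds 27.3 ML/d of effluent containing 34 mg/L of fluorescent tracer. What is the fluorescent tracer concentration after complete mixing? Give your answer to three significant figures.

48.4 mg/L

After mixing, C = (114.0·0 + 15.90·186.0 + 24.90·198.0 + 27.30·34.00) / 182.1 = 8816/182.1 = 48.41 mg/L.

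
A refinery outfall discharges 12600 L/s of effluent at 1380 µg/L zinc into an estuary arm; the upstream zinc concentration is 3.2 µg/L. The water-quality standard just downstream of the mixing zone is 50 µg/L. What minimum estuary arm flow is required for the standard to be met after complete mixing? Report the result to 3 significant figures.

358000 L/s

Set C_mix = 50: (Q·3.200 + 12600·1380) / (Q + 12600) = 50
→ Q = 12600·(1380 − 50)/(50 − 3.200) = 358100 L/s.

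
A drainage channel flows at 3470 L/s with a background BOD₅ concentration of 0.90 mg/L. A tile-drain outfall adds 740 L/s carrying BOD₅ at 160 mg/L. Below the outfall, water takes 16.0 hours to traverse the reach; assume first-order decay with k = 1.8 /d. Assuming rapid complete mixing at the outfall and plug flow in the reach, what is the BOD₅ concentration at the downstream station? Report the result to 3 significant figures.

Mixed concentration C = ΣQC/ΣQ = (3470·0.9000 + 740.0·160.0) / 4210 = 121500/4210 = 28.87 mg/L.
After decay, C = 28.87 × e^(−kt) = 28.87 × 0.3012 = 8.694 mg/L.

8.69 mg/L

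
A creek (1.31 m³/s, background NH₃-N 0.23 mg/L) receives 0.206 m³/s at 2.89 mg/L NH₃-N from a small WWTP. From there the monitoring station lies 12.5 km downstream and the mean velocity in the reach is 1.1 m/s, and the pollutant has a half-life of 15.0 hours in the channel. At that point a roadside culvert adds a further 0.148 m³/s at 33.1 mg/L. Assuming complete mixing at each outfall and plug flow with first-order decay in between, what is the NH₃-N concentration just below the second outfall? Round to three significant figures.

After mixing, C = (1.310·0.2300 + 0.2060·2.890) / 1.516 = 0.8966/1.516 = 0.5915 mg/L; combined flow 1.516 m³/s.
Travel time t = 12.5·1000 / 1.1 = 11360 s = 3.157 h.
Half-life 15.0 h → k = ln 2 / 15.0 = 0.04621 h⁻¹ = 1.109 d⁻¹.
Applying C = C₀e^(−kt): 0.5915 × 0.8643 = 0.5112 mg/L.
Second outfall: C = (1.516·0.5112 + 0.1480·33.10)/1.664 = 3.410 mg/L.

3.41 mg/L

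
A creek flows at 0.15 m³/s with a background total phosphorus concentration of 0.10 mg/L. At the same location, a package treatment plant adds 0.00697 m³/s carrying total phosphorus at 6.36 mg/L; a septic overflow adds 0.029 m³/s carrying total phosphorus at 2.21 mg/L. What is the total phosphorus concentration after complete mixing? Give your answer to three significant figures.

0.664 mg/L

After mixing, C = (0.1500·0.1000 + 0.006970·6.360 + 0.02900·2.210) / 0.1860 = 0.1234/0.1860 = 0.6637 mg/L.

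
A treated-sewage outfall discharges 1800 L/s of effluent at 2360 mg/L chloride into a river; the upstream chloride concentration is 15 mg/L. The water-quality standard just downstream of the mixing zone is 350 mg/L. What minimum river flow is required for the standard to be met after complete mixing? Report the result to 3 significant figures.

10800 L/s

Set C_mix = 350: (Q·15.00 + 1800·2360) / (Q + 1800) = 350
→ Q = 1800·(2360 − 350)/(350 − 15.00) = 10800 L/s.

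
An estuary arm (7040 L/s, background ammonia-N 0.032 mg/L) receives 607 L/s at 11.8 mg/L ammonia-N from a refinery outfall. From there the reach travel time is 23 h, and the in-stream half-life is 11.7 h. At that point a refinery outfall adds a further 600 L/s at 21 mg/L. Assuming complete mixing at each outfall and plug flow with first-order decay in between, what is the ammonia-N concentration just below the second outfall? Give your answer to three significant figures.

Mixed concentration C = ΣQC/ΣQ = (7040·0.03200 + 607.0·11.80) / 7647 = 7388/7647 = 0.9661 mg/L; combined flow 7647 L/s.
Half-life 11.7 h → k = ln 2 / 11.7 = 0.05924 h⁻¹ = 1.422 d⁻¹.
Decay over the reach: 0.9661·exp(−kt) = 0.9661·0.2560 = 0.2473 mg/L.
Second outfall: C = (7647·0.2473 + 600.0·21.00)/8247 = 1.757 mg/L.

1.76 mg/L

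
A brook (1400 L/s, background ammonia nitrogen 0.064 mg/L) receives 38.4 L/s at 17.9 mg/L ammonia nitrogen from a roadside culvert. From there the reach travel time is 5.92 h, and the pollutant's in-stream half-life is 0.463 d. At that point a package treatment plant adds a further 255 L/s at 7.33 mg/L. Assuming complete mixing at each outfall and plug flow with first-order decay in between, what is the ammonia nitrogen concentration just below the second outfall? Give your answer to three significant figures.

1.42 mg/L

Conservation of mass: C = (1400·0.06400 + 38.40·17.90) / 1438 = 777.0/1438 = 0.5402 mg/L; combined flow 1438 L/s.
Half-life 0.463 d → k = ln 2 / 0.463 = 1.497 d⁻¹.
After decay, C = 0.5402 × e^(−kt) = 0.5402 × 0.6912 = 0.3734 mg/L.
Second outfall: C = (1438·0.3734 + 255.0·7.330)/1693 = 1.421 mg/L.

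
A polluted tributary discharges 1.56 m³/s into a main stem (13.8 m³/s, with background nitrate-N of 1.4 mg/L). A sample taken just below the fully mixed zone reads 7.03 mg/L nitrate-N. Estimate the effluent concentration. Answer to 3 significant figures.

Mass balance: 13.80·1.400 + 1.560·Cₑ = 15.36·7.030
→ Cₑ = (15.36·7.030 − 13.80·1.400) / 1.560 = 56.83 mg/L.

56.8 mg/L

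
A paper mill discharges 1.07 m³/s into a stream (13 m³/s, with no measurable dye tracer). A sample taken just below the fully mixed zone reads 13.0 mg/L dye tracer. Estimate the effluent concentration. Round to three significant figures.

171 mg/L

Mass balance: 13.00·0 + 1.070·Cₑ = 14.07·13.00
→ Cₑ = (14.07·13.00 − 13.00·0) / 1.070 = 170.9 mg/L.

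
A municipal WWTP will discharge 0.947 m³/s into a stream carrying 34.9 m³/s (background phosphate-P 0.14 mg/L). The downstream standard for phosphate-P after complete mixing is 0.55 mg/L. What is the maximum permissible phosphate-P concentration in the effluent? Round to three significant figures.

15.7 mg/L

At the limit, (Qr·Cr + Qe·Cₑ)/(Qr + Qe) = 0.55:
Cₑ = (35.85·0.55 − 34.90·0.1400) / 0.9470 = 15.66 mg/L.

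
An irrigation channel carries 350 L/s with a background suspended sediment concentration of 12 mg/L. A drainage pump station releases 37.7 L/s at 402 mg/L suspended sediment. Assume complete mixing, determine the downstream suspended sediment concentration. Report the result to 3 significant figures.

49.9 mg/L

Mixed concentration C = ΣQC/ΣQ = (350.0·12.00 + 37.70·402.0) / 387.7 = 19360/387.7 = 49.92 mg/L.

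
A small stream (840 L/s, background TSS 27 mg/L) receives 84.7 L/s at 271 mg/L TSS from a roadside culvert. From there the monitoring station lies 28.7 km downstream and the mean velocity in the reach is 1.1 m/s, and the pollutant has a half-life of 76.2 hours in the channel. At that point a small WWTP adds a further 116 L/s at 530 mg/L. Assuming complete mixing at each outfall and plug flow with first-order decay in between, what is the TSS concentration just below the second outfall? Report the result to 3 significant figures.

100 mg/L

Conservation of mass: C = (840.0·27.00 + 84.70·271.0) / 924.7 = 45630/924.7 = 49.35 mg/L; combined flow 924.7 L/s.
Travel time t = 28.7·1000 / 1.1 = 26090 s = 7.247 h.
Half-life 76.2 h → k = ln 2 / 76.2 = 0.009096 h⁻¹ = 0.2183 d⁻¹.
After decay, C = 49.35 × e^(−kt) = 49.35 × 0.9362 = 46.20 mg/L.
At the second outfall, C = (924.7·46.20 + 116.0·530.0) / (924.7 + 116.0) = 100.1 mg/L.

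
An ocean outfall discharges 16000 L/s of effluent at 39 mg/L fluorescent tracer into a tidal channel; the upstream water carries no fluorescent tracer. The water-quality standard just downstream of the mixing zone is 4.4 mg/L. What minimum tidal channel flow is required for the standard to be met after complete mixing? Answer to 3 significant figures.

126000 L/s

Set C_mix = 4.4: (Q·0 + 16000·39.00) / (Q + 16000) = 4.4
→ Q = 16000·(39.00 − 4.4)/(4.4 − 0) = 125800 L/s.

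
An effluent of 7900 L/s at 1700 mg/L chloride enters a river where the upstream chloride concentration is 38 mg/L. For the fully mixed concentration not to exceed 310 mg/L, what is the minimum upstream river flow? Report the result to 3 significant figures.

Set C_mix = 310: (Q·38.00 + 7900·1700) / (Q + 7900) = 310
→ Q = 7900·(1700 − 310)/(310 − 38.00) = 40370 L/s.

40400 L/s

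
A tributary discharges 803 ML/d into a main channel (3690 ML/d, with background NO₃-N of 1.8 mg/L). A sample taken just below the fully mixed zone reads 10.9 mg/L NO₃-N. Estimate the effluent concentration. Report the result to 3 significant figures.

Mass balance: 3690·1.800 + 803.0·Cₑ = 4493·10.90
→ Cₑ = (4493·10.90 − 3690·1.800) / 803.0 = 52.72 mg/L.

52.7 mg/L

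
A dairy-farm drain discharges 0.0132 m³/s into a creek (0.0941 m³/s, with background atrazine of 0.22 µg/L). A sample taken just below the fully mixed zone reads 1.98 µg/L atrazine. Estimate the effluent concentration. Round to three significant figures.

14.5 µg/L

Mass balance: 0.09410·0.2200 + 0.01320·Cₑ = 0.1073·1.980
→ Cₑ = (0.1073·1.980 − 0.09410·0.2200) / 0.01320 = 14.53 µg/L.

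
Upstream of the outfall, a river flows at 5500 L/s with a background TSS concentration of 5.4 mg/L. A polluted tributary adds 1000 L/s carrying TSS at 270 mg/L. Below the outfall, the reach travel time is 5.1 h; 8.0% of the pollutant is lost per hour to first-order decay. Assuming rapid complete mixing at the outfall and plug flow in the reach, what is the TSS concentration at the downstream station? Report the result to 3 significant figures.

30.1 mg/L

Flow-weighted average: C = (5500·5.400 + 1000·270.0) / 6500 = 299700/6500 = 46.11 mg/L.
8.0%/h lost → k = −ln(1 − 0.08) = 0.08338 h⁻¹.
Applying C = C₀e^(−kt): 46.11 × 0.6536 = 30.14 mg/L.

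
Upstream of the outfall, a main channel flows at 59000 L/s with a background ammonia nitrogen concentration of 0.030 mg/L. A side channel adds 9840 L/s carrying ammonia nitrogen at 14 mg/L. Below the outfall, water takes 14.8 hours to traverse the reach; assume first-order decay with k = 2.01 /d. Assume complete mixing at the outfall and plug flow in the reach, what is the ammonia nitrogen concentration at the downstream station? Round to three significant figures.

0.587 mg/L

Mixed concentration C = ΣQC/ΣQ = (59000·0.03000 + 9840·14.00) / 68840 = 139500/68840 = 2.027 mg/L.
After decay, C = 2.027 × e^(−kt) = 2.027 × 0.2895 = 0.5868 mg/L.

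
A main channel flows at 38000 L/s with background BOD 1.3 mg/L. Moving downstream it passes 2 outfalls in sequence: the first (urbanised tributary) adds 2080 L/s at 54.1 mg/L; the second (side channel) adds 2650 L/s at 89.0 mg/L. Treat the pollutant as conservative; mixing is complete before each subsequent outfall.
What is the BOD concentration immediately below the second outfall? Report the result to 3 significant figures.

9.31 mg/L

Below outfall 1: Q → 40080 L/s, C = (38000·1.300 + 2080·54.10)/40080 = 4.040 mg/L.
Below outfall 2: Q → 42730 L/s, C = (40080·4.040 + 2650·89.00)/42730 = 9.309 mg/L.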